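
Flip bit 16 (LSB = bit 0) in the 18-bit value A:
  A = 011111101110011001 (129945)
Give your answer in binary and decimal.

Mask = 1 << 16 = 010000000000000000
Bit 16 of A is 1; XOR with the mask flips it to 0.
  011111101110011001
^ 010000000000000000
--------------------
  001111101110011001

Answer: 001111101110011001 (64409)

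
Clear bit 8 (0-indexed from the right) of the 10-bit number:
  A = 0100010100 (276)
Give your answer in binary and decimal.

Mask = ~(1 << 8) = 1011111111
Bit 8 of A is 1, so AND-ing with the mask clears it to 0.
  0100010100
& 1011111111
------------
  0000010100

Answer: 0000010100 (20)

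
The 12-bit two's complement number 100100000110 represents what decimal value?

MSB is 1, so the value is negative. Find the magnitude:
1. Invert bits:  011011111001
2. Add 1:        011011111010  = 1786
3. Apply sign:   -1786

Answer: -1786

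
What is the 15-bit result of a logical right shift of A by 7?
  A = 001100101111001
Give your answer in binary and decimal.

Logical shift right by 7: drop the bottom 7 bit(s), prepend 7 zero(s) on the left.
  001100101111001  ->  keep [00110010], discard [1111001], prepend 0000000
= 000000000110010

Answer: 000000000110010 (50)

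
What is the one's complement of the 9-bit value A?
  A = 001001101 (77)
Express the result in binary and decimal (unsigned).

Flip each bit (0->1, 1->0):
  001001101
  110110010

Answer: 110110010 (434)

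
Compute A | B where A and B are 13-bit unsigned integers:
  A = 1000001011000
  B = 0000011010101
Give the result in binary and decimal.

Apply | to each column (1 where either bit is 1):
  1000001011000
| 0000011010101
---------------
  1000011011101

Answer: 1000011011101 (4317)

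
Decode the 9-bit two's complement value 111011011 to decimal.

MSB is 1, so the value is negative. Find the magnitude:
1. Invert bits:  000100100
2. Add 1:        000100101  = 37
3. Apply sign:   -37

Answer: -37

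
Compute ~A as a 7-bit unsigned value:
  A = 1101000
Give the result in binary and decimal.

Flip each bit (0->1, 1->0):
  1101000
  0010111

Answer: 0010111 (23)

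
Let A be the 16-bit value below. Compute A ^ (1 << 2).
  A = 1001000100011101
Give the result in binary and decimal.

Mask = 1 << 2 = 0000000000000100
Bit 2 of A is 1; XOR with the mask flips it to 0.
  1001000100011101
^ 0000000000000100
------------------
  1001000100011001

Answer: 1001000100011001 (37145)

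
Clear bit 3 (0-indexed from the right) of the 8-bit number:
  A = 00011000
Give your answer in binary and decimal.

Mask = ~(1 << 3) = 11110111
Bit 3 of A is 1, so AND-ing with the mask clears it to 0.
  00011000
& 11110111
----------
  00010000

Answer: 00010000 (16)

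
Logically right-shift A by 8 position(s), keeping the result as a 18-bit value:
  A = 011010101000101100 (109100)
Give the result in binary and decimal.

Logical shift right by 8: drop the bottom 8 bit(s), prepend 8 zero(s) on the left.
  011010101000101100  ->  keep [0110101010], discard [00101100], prepend 00000000
= 000000000110101010

Answer: 000000000110101010 (426)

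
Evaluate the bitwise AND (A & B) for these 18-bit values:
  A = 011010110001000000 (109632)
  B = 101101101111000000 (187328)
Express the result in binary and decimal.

Apply & to each column (1 only where both bits are 1):
  011010110001000000
& 101101101111000000
--------------------
  001000100001000000

Answer: 001000100001000000 (34880)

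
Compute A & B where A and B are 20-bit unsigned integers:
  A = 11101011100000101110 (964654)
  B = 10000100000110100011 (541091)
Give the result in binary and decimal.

Apply & to each column (1 only where both bits are 1):
  11101011100000101110
& 10000100000110100011
----------------------
  10000000000000100010

Answer: 10000000000000100010 (524322)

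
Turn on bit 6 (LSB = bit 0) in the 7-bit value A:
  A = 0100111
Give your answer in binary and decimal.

Mask = 1 << 6 = 1000000
Bit 6 of A is 0, so OR-ing with the mask flips it to 1.
  0100111
| 1000000
---------
  1100111

Answer: 1100111 (103)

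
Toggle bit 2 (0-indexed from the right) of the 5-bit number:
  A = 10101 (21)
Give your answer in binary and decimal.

Mask = 1 << 2 = 00100
Bit 2 of A is 1; XOR with the mask flips it to 0.
  10101
^ 00100
-------
  10001

Answer: 10001 (17)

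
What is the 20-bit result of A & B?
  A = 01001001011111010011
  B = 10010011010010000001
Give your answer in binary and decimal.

Apply & to each column (1 only where both bits are 1):
  01001001011111010011
& 10010011010010000001
----------------------
  00000001010010000001

Answer: 00000001010010000001 (5249)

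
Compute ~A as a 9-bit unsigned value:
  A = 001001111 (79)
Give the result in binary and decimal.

Flip each bit (0->1, 1->0):
  001001111
  110110000

Answer: 110110000 (432)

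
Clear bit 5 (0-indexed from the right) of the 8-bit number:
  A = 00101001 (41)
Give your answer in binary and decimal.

Mask = ~(1 << 5) = 11011111
Bit 5 of A is 1, so AND-ing with the mask clears it to 0.
  00101001
& 11011111
----------
  00001001

Answer: 00001001 (9)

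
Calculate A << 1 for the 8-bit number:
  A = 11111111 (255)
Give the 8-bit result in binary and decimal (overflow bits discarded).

Shift left by 1: drop the top 1 bit(s), append 1 zero(s) on the right.
  11111111  ->  discard [1], keep [1111111], append 0
= 11111110

Answer: 11111110 (254)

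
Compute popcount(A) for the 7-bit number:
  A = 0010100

0010100
1-bits at positions (from bit 0 = LSB): 2, 4
Count = 2

Answer: 2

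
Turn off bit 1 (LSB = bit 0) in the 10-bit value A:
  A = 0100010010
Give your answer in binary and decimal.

Mask = ~(1 << 1) = 1111111101
Bit 1 of A is 1, so AND-ing with the mask clears it to 0.
  0100010010
& 1111111101
------------
  0100010000

Answer: 0100010000 (272)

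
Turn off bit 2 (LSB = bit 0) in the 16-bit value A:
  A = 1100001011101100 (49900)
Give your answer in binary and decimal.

Mask = ~(1 << 2) = 1111111111111011
Bit 2 of A is 1, so AND-ing with the mask clears it to 0.
  1100001011101100
& 1111111111111011
------------------
  1100001011101000

Answer: 1100001011101000 (49896)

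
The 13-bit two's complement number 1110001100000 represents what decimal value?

MSB is 1, so the value is negative. Find the magnitude:
1. Invert bits:  0001110011111
2. Add 1:        0001110100000  = 928
3. Apply sign:   -928

Answer: -928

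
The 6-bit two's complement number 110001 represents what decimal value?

MSB is 1, so the value is negative. Find the magnitude:
1. Invert bits:  001110
2. Add 1:        001111  = 15
3. Apply sign:   -15

Answer: -15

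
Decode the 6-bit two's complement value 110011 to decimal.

MSB is 1, so the value is negative. Find the magnitude:
1. Invert bits:  001100
2. Add 1:        001101  = 13
3. Apply sign:   -13

Answer: -13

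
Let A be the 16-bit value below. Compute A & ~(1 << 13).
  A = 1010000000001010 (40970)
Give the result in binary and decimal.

Mask = ~(1 << 13) = 1101111111111111
Bit 13 of A is 1, so AND-ing with the mask clears it to 0.
  1010000000001010
& 1101111111111111
------------------
  1000000000001010

Answer: 1000000000001010 (32778)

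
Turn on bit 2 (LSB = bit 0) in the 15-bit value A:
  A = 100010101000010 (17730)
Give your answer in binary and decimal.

Mask = 1 << 2 = 000000000000100
Bit 2 of A is 0, so OR-ing with the mask flips it to 1.
  100010101000010
| 000000000000100
-----------------
  100010101000110

Answer: 100010101000110 (17734)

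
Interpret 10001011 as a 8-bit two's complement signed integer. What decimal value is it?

MSB is 1, so the value is negative. Find the magnitude:
1. Invert bits:  01110100
2. Add 1:        01110101  = 117
3. Apply sign:   -117

Answer: -117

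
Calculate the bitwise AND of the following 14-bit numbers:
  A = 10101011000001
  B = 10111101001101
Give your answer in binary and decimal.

Apply & to each column (1 only where both bits are 1):
  10101011000001
& 10111101001101
----------------
  10101001000001

Answer: 10101001000001 (10817)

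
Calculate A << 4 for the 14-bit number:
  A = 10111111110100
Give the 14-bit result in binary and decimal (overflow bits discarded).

Shift left by 4: drop the top 4 bit(s), append 4 zero(s) on the right.
  10111111110100  ->  discard [1011], keep [1111110100], append 0000
= 11111101000000

Answer: 11111101000000 (16192)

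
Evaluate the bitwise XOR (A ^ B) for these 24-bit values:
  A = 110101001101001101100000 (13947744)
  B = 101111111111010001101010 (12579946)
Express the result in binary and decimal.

Apply ^ to each column (1 where bits differ):
  110101001101001101100000
^ 101111111111010001101010
--------------------------
  011010110010011100001010

Answer: 011010110010011100001010 (7022346)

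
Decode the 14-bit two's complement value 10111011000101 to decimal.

MSB is 1, so the value is negative. Find the magnitude:
1. Invert bits:  01000100111010
2. Add 1:        01000100111011  = 4411
3. Apply sign:   -4411

Answer: -4411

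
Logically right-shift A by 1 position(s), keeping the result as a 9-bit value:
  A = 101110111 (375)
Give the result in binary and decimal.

Logical shift right by 1: drop the bottom 1 bit(s), prepend 1 zero(s) on the left.
  101110111  ->  keep [10111011], discard [1], prepend 0
= 010111011

Answer: 010111011 (187)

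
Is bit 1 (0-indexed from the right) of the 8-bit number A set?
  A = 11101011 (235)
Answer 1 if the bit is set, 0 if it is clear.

Bit 1 is the 2nd from the right.
  11101011
        ^
That bit is 1.

Answer: 1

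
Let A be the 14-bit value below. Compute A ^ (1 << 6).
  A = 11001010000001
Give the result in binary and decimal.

Mask = 1 << 6 = 00000001000000
Bit 6 of A is 0; XOR with the mask flips it to 1.
  11001010000001
^ 00000001000000
----------------
  11001011000001

Answer: 11001011000001 (12993)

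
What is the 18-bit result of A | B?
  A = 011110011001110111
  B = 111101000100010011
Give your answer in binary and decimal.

Apply | to each column (1 where either bit is 1):
  011110011001110111
| 111101000100010011
--------------------
  111111011101110111

Answer: 111111011101110111 (259959)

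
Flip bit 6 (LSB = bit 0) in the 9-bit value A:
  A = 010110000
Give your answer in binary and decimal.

Mask = 1 << 6 = 001000000
Bit 6 of A is 0; XOR with the mask flips it to 1.
  010110000
^ 001000000
-----------
  011110000

Answer: 011110000 (240)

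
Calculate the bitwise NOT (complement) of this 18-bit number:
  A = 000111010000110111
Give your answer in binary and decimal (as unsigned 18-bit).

Flip each bit (0->1, 1->0):
  000111010000110111
  111000101111001000

Answer: 111000101111001000 (232392)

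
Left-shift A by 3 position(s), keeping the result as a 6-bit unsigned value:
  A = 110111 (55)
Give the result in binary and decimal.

Shift left by 3: drop the top 3 bit(s), append 3 zero(s) on the right.
  110111  ->  discard [110], keep [111], append 000
= 111000

Answer: 111000 (56)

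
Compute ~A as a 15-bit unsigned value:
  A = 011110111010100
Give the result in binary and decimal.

Flip each bit (0->1, 1->0):
  011110111010100
  100001000101011

Answer: 100001000101011 (16939)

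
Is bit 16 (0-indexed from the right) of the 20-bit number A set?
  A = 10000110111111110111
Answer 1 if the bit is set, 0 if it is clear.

Bit 16 is the 17th from the right.
  10000110111111110111
     ^
That bit is 0.

Answer: 0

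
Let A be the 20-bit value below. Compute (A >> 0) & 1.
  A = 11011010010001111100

Bit 0 is the 1st from the right.
  11011010010001111100
                     ^
That bit is 0.

Answer: 0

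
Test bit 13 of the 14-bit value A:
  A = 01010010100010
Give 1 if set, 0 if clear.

Bit 13 is the 14th from the right.
  01010010100010
  ^
That bit is 0.

Answer: 0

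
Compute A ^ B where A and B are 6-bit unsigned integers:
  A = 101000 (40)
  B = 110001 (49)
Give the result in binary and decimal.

Apply ^ to each column (1 where bits differ):
  101000
^ 110001
--------
  011001

Answer: 011001 (25)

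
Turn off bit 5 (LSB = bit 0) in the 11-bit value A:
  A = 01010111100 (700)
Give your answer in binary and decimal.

Mask = ~(1 << 5) = 11111011111
Bit 5 of A is 1, so AND-ing with the mask clears it to 0.
  01010111100
& 11111011111
-------------
  01010011100

Answer: 01010011100 (668)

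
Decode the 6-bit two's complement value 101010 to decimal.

MSB is 1, so the value is negative. Find the magnitude:
1. Invert bits:  010101
2. Add 1:        010110  = 22
3. Apply sign:   -22

Answer: -22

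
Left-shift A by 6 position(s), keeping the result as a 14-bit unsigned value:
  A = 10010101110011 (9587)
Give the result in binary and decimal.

Shift left by 6: drop the top 6 bit(s), append 6 zero(s) on the right.
  10010101110011  ->  discard [100101], keep [01110011], append 000000
= 01110011000000

Answer: 01110011000000 (7360)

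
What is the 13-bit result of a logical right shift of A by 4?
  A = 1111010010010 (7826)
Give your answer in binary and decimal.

Logical shift right by 4: drop the bottom 4 bit(s), prepend 4 zero(s) on the left.
  1111010010010  ->  keep [111101001], discard [0010], prepend 0000
= 0000111101001

Answer: 0000111101001 (489)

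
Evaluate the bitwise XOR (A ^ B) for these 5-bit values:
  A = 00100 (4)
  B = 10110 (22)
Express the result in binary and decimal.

Apply ^ to each column (1 where bits differ):
  00100
^ 10110
-------
  10010

Answer: 10010 (18)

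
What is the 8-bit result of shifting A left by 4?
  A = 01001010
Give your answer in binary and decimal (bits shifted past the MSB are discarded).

Shift left by 4: drop the top 4 bit(s), append 4 zero(s) on the right.
  01001010  ->  discard [0100], keep [1010], append 0000
= 10100000

Answer: 10100000 (160)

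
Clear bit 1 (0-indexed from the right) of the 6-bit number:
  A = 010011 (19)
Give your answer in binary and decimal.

Mask = ~(1 << 1) = 111101
Bit 1 of A is 1, so AND-ing with the mask clears it to 0.
  010011
& 111101
--------
  010001

Answer: 010001 (17)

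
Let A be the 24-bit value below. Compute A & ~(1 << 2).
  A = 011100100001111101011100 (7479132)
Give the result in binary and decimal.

Mask = ~(1 << 2) = 111111111111111111111011
Bit 2 of A is 1, so AND-ing with the mask clears it to 0.
  011100100001111101011100
& 111111111111111111111011
--------------------------
  011100100001111101011000

Answer: 011100100001111101011000 (7479128)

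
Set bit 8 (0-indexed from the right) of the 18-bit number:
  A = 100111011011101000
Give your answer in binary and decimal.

Mask = 1 << 8 = 000000000100000000
Bit 8 of A is 0, so OR-ing with the mask flips it to 1.
  100111011011101000
| 000000000100000000
--------------------
  100111011111101000

Answer: 100111011111101000 (161768)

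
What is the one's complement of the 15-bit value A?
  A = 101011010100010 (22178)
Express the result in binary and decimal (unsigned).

Flip each bit (0->1, 1->0):
  101011010100010
  010100101011101

Answer: 010100101011101 (10589)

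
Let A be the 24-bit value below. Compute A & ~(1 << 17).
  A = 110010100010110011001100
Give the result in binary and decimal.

Mask = ~(1 << 17) = 111111011111111111111111
Bit 17 of A is 1, so AND-ing with the mask clears it to 0.
  110010100010110011001100
& 111111011111111111111111
--------------------------
  110010000010110011001100

Answer: 110010000010110011001100 (13118668)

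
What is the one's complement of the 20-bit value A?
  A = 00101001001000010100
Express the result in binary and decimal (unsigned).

Flip each bit (0->1, 1->0):
  00101001001000010100
  11010110110111101011

Answer: 11010110110111101011 (880107)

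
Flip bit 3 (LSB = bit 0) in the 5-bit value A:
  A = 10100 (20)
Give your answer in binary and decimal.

Mask = 1 << 3 = 01000
Bit 3 of A is 0; XOR with the mask flips it to 1.
  10100
^ 01000
-------
  11100

Answer: 11100 (28)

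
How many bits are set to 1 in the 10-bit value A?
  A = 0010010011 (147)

0010010011
1-bits at positions (from bit 0 = LSB): 0, 1, 4, 7
Count = 4

Answer: 4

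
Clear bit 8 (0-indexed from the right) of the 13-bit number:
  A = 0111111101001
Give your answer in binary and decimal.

Mask = ~(1 << 8) = 1111011111111
Bit 8 of A is 1, so AND-ing with the mask clears it to 0.
  0111111101001
& 1111011111111
---------------
  0111011101001

Answer: 0111011101001 (3817)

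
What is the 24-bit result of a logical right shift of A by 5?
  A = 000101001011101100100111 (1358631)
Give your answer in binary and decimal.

Logical shift right by 5: drop the bottom 5 bit(s), prepend 5 zero(s) on the left.
  000101001011101100100111  ->  keep [0001010010111011001], discard [00111], prepend 00000
= 000000001010010111011001

Answer: 000000001010010111011001 (42457)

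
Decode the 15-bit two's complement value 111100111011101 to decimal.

MSB is 1, so the value is negative. Find the magnitude:
1. Invert bits:  000011000100010
2. Add 1:        000011000100011  = 1571
3. Apply sign:   -1571

Answer: -1571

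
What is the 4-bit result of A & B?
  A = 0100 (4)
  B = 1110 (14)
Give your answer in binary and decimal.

Apply & to each column (1 only where both bits are 1):
  0100
& 1110
------
  0100

Answer: 0100 (4)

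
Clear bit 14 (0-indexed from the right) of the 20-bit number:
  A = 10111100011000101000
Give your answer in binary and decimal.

Mask = ~(1 << 14) = 11111011111111111111
Bit 14 of A is 1, so AND-ing with the mask clears it to 0.
  10111100011000101000
& 11111011111111111111
----------------------
  10111000011000101000

Answer: 10111000011000101000 (755240)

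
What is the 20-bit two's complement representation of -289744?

1. Binary of +289744:  01000110101111010000
2. Invert bits:     10111001010000101111
3. Add 1:           10111001010000110000

Answer: 10111001010000110000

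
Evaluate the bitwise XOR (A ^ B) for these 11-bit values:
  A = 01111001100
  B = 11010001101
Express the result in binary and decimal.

Apply ^ to each column (1 where bits differ):
  01111001100
^ 11010001101
-------------
  10101000001

Answer: 10101000001 (1345)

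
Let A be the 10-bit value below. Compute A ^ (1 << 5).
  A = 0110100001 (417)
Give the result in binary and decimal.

Mask = 1 << 5 = 0000100000
Bit 5 of A is 1; XOR with the mask flips it to 0.
  0110100001
^ 0000100000
------------
  0110000001

Answer: 0110000001 (385)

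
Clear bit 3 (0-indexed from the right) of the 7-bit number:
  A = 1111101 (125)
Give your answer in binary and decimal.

Mask = ~(1 << 3) = 1110111
Bit 3 of A is 1, so AND-ing with the mask clears it to 0.
  1111101
& 1110111
---------
  1110101

Answer: 1110101 (117)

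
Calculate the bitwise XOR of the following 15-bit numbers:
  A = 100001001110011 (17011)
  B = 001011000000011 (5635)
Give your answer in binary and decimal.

Apply ^ to each column (1 where bits differ):
  100001001110011
^ 001011000000011
-----------------
  101010001110000

Answer: 101010001110000 (21616)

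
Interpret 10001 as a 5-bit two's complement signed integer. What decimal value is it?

MSB is 1, so the value is negative. Find the magnitude:
1. Invert bits:  01110
2. Add 1:        01111  = 15
3. Apply sign:   -15

Answer: -15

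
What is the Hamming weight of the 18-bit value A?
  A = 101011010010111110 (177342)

101011010010111110
1-bits at positions (from bit 0 = LSB): 1, 2, 3, 4, 5, 7, 10, 12, 13, 15, 17
Count = 11

Answer: 11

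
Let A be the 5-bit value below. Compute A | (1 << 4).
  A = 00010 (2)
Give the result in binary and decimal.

Mask = 1 << 4 = 10000
Bit 4 of A is 0, so OR-ing with the mask flips it to 1.
  00010
| 10000
-------
  10010

Answer: 10010 (18)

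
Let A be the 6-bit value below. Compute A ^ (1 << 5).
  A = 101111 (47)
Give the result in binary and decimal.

Mask = 1 << 5 = 100000
Bit 5 of A is 1; XOR with the mask flips it to 0.
  101111
^ 100000
--------
  001111

Answer: 001111 (15)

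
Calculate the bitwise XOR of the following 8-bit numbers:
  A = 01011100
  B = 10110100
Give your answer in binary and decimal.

Apply ^ to each column (1 where bits differ):
  01011100
^ 10110100
----------
  11101000

Answer: 11101000 (232)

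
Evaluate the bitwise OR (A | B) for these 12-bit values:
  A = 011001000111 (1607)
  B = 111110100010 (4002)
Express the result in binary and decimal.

Apply | to each column (1 where either bit is 1):
  011001000111
| 111110100010
--------------
  111111100111

Answer: 111111100111 (4071)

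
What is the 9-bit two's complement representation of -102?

1. Binary of +102:  001100110
2. Invert bits:     110011001
3. Add 1:           110011010

Answer: 110011010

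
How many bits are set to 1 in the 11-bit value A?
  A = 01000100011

01000100011
1-bits at positions (from bit 0 = LSB): 0, 1, 5, 9
Count = 4

Answer: 4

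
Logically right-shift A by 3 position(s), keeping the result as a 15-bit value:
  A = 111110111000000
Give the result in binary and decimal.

Logical shift right by 3: drop the bottom 3 bit(s), prepend 3 zero(s) on the left.
  111110111000000  ->  keep [111110111000], discard [000], prepend 000
= 000111110111000

Answer: 000111110111000 (4024)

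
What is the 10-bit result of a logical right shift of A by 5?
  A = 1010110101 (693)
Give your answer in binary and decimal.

Logical shift right by 5: drop the bottom 5 bit(s), prepend 5 zero(s) on the left.
  1010110101  ->  keep [10101], discard [10101], prepend 00000
= 0000010101

Answer: 0000010101 (21)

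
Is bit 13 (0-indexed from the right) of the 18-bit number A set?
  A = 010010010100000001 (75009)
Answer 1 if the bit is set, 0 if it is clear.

Bit 13 is the 14th from the right.
  010010010100000001
      ^
That bit is 1.

Answer: 1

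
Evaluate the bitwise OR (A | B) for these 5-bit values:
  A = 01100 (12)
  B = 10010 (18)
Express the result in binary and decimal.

Apply | to each column (1 where either bit is 1):
  01100
| 10010
-------
  11110

Answer: 11110 (30)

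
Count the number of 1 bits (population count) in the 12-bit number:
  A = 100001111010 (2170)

100001111010
1-bits at positions (from bit 0 = LSB): 1, 3, 4, 5, 6, 11
Count = 6

Answer: 6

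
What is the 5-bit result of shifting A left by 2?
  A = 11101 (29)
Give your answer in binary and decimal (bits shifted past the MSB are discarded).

Shift left by 2: drop the top 2 bit(s), append 2 zero(s) on the right.
  11101  ->  discard [11], keep [101], append 00
= 10100

Answer: 10100 (20)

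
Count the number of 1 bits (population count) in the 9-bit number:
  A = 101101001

101101001
1-bits at positions (from bit 0 = LSB): 0, 3, 5, 6, 8
Count = 5

Answer: 5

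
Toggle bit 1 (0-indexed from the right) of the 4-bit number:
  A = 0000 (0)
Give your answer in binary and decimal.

Mask = 1 << 1 = 0010
Bit 1 of A is 0; XOR with the mask flips it to 1.
  0000
^ 0010
------
  0010

Answer: 0010 (2)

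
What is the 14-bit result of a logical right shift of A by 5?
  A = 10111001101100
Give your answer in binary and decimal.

Logical shift right by 5: drop the bottom 5 bit(s), prepend 5 zero(s) on the left.
  10111001101100  ->  keep [101110011], discard [01100], prepend 00000
= 00000101110011

Answer: 00000101110011 (371)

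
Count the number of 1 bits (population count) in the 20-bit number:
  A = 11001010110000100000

11001010110000100000
1-bits at positions (from bit 0 = LSB): 5, 10, 11, 13, 15, 18, 19
Count = 7

Answer: 7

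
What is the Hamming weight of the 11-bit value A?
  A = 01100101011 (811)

01100101011
1-bits at positions (from bit 0 = LSB): 0, 1, 3, 5, 8, 9
Count = 6

Answer: 6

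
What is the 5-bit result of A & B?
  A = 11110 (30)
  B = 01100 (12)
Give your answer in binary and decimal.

Apply & to each column (1 only where both bits are 1):
  11110
& 01100
-------
  01100

Answer: 01100 (12)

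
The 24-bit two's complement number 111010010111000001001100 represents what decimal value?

MSB is 1, so the value is negative. Find the magnitude:
1. Invert bits:  000101101000111110110011
2. Add 1:        000101101000111110110100  = 1478580
3. Apply sign:   -1478580

Answer: -1478580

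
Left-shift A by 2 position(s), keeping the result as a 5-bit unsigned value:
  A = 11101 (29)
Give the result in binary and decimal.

Shift left by 2: drop the top 2 bit(s), append 2 zero(s) on the right.
  11101  ->  discard [11], keep [101], append 00
= 10100

Answer: 10100 (20)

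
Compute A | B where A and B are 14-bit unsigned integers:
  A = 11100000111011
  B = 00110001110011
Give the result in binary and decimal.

Apply | to each column (1 where either bit is 1):
  11100000111011
| 00110001110011
----------------
  11110001111011

Answer: 11110001111011 (15483)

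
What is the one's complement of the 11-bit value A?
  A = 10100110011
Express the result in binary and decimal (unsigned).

Flip each bit (0->1, 1->0):
  10100110011
  01011001100

Answer: 01011001100 (716)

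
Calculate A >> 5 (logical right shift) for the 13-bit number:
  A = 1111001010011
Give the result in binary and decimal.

Logical shift right by 5: drop the bottom 5 bit(s), prepend 5 zero(s) on the left.
  1111001010011  ->  keep [11110010], discard [10011], prepend 00000
= 0000011110010

Answer: 0000011110010 (242)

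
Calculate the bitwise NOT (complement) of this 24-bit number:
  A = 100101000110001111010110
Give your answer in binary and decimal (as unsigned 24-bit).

Flip each bit (0->1, 1->0):
  100101000110001111010110
  011010111001110000101001

Answer: 011010111001110000101001 (7052329)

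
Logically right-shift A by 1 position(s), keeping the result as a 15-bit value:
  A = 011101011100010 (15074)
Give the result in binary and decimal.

Logical shift right by 1: drop the bottom 1 bit(s), prepend 1 zero(s) on the left.
  011101011100010  ->  keep [01110101110001], discard [0], prepend 0
= 001110101110001

Answer: 001110101110001 (7537)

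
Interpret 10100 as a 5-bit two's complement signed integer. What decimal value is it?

MSB is 1, so the value is negative. Find the magnitude:
1. Invert bits:  01011
2. Add 1:        01100  = 12
3. Apply sign:   -12

Answer: -12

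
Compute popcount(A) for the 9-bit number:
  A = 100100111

100100111
1-bits at positions (from bit 0 = LSB): 0, 1, 2, 5, 8
Count = 5

Answer: 5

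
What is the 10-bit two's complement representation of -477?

1. Binary of +477:  0111011101
2. Invert bits:     1000100010
3. Add 1:           1000100011

Answer: 1000100011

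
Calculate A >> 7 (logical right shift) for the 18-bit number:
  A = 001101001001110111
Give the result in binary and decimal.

Logical shift right by 7: drop the bottom 7 bit(s), prepend 7 zero(s) on the left.
  001101001001110111  ->  keep [00110100100], discard [1110111], prepend 0000000
= 000000000110100100

Answer: 000000000110100100 (420)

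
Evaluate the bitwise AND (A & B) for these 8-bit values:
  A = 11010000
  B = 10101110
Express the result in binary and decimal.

Apply & to each column (1 only where both bits are 1):
  11010000
& 10101110
----------
  10000000

Answer: 10000000 (128)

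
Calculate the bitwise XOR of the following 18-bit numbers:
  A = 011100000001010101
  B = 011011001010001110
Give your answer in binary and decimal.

Apply ^ to each column (1 where bits differ):
  011100000001010101
^ 011011001010001110
--------------------
  000111001011011011

Answer: 000111001011011011 (29403)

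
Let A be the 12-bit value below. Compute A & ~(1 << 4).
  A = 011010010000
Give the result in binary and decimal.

Mask = ~(1 << 4) = 111111101111
Bit 4 of A is 1, so AND-ing with the mask clears it to 0.
  011010010000
& 111111101111
--------------
  011010000000

Answer: 011010000000 (1664)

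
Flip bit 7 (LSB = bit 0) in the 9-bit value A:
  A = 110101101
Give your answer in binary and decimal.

Mask = 1 << 7 = 010000000
Bit 7 of A is 1; XOR with the mask flips it to 0.
  110101101
^ 010000000
-----------
  100101101

Answer: 100101101 (301)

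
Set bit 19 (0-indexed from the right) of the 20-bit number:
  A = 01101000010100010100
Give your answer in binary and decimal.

Mask = 1 << 19 = 10000000000000000000
Bit 19 of A is 0, so OR-ing with the mask flips it to 1.
  01101000010100010100
| 10000000000000000000
----------------------
  11101000010100010100

Answer: 11101000010100010100 (951572)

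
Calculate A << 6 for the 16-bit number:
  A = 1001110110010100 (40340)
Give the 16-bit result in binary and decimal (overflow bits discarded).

Shift left by 6: drop the top 6 bit(s), append 6 zero(s) on the right.
  1001110110010100  ->  discard [100111], keep [0110010100], append 000000
= 0110010100000000

Answer: 0110010100000000 (25856)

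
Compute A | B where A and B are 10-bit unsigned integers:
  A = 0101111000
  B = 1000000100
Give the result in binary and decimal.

Apply | to each column (1 where either bit is 1):
  0101111000
| 1000000100
------------
  1101111100

Answer: 1101111100 (892)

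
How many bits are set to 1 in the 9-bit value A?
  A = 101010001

101010001
1-bits at positions (from bit 0 = LSB): 0, 4, 6, 8
Count = 4

Answer: 4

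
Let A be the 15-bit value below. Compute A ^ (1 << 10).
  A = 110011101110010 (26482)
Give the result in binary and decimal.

Mask = 1 << 10 = 000010000000000
Bit 10 of A is 1; XOR with the mask flips it to 0.
  110011101110010
^ 000010000000000
-----------------
  110001101110010

Answer: 110001101110010 (25458)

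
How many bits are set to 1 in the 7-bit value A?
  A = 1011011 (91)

1011011
1-bits at positions (from bit 0 = LSB): 0, 1, 3, 4, 6
Count = 5

Answer: 5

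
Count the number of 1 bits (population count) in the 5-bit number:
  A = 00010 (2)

00010
1-bits at positions (from bit 0 = LSB): 1
Count = 1

Answer: 1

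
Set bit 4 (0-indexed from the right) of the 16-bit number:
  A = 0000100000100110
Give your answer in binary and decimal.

Mask = 1 << 4 = 0000000000010000
Bit 4 of A is 0, so OR-ing with the mask flips it to 1.
  0000100000100110
| 0000000000010000
------------------
  0000100000110110

Answer: 0000100000110110 (2102)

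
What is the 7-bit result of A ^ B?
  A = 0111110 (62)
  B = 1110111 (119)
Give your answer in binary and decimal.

Apply ^ to each column (1 where bits differ):
  0111110
^ 1110111
---------
  1001001

Answer: 1001001 (73)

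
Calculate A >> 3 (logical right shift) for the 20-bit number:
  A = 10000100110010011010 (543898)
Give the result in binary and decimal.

Logical shift right by 3: drop the bottom 3 bit(s), prepend 3 zero(s) on the left.
  10000100110010011010  ->  keep [10000100110010011], discard [010], prepend 000
= 00010000100110010011

Answer: 00010000100110010011 (67987)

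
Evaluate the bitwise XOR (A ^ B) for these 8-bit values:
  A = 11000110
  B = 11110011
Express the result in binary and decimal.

Apply ^ to each column (1 where bits differ):
  11000110
^ 11110011
----------
  00110101

Answer: 00110101 (53)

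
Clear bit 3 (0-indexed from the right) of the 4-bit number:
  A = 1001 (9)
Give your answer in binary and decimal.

Mask = ~(1 << 3) = 0111
Bit 3 of A is 1, so AND-ing with the mask clears it to 0.
  1001
& 0111
------
  0001

Answer: 0001 (1)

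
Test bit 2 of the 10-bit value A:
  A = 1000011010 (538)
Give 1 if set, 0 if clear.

Bit 2 is the 3rd from the right.
  1000011010
         ^
That bit is 0.

Answer: 0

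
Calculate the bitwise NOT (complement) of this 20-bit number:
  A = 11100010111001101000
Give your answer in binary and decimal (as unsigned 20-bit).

Flip each bit (0->1, 1->0):
  11100010111001101000
  00011101000110010111

Answer: 00011101000110010111 (119191)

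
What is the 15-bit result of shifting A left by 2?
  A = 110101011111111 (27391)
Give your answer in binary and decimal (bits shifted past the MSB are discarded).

Shift left by 2: drop the top 2 bit(s), append 2 zero(s) on the right.
  110101011111111  ->  discard [11], keep [0101011111111], append 00
= 010101111111100

Answer: 010101111111100 (11260)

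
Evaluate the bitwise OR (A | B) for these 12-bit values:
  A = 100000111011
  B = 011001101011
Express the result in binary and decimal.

Apply | to each column (1 where either bit is 1):
  100000111011
| 011001101011
--------------
  111001111011

Answer: 111001111011 (3707)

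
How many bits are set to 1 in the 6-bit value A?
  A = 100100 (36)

100100
1-bits at positions (from bit 0 = LSB): 2, 5
Count = 2

Answer: 2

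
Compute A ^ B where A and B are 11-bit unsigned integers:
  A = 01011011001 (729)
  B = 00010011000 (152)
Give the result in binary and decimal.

Apply ^ to each column (1 where bits differ):
  01011011001
^ 00010011000
-------------
  01001000001

Answer: 01001000001 (577)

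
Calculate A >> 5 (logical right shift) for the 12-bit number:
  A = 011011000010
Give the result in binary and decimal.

Logical shift right by 5: drop the bottom 5 bit(s), prepend 5 zero(s) on the left.
  011011000010  ->  keep [0110110], discard [00010], prepend 00000
= 000000110110

Answer: 000000110110 (54)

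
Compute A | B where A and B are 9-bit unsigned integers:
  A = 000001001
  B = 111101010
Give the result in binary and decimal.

Apply | to each column (1 where either bit is 1):
  000001001
| 111101010
-----------
  111101011

Answer: 111101011 (491)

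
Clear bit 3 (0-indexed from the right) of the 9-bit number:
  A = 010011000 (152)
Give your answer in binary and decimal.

Mask = ~(1 << 3) = 111110111
Bit 3 of A is 1, so AND-ing with the mask clears it to 0.
  010011000
& 111110111
-----------
  010010000

Answer: 010010000 (144)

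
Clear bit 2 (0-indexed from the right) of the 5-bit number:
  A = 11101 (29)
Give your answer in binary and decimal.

Mask = ~(1 << 2) = 11011
Bit 2 of A is 1, so AND-ing with the mask clears it to 0.
  11101
& 11011
-------
  11001

Answer: 11001 (25)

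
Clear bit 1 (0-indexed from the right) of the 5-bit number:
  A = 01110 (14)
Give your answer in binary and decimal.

Mask = ~(1 << 1) = 11101
Bit 1 of A is 1, so AND-ing with the mask clears it to 0.
  01110
& 11101
-------
  01100

Answer: 01100 (12)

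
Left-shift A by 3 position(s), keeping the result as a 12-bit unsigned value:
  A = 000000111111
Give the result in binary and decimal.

Shift left by 3: drop the top 3 bit(s), append 3 zero(s) on the right.
  000000111111  ->  discard [000], keep [000111111], append 000
= 000111111000

Answer: 000111111000 (504)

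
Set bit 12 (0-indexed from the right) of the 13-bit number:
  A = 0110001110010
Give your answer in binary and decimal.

Mask = 1 << 12 = 1000000000000
Bit 12 of A is 0, so OR-ing with the mask flips it to 1.
  0110001110010
| 1000000000000
---------------
  1110001110010

Answer: 1110001110010 (7282)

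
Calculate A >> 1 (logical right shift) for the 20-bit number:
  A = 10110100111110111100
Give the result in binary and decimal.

Logical shift right by 1: drop the bottom 1 bit(s), prepend 1 zero(s) on the left.
  10110100111110111100  ->  keep [1011010011111011110], discard [0], prepend 0
= 01011010011111011110

Answer: 01011010011111011110 (370654)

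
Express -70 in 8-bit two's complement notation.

1. Binary of +70:  01000110
2. Invert bits:     10111001
3. Add 1:           10111010

Answer: 10111010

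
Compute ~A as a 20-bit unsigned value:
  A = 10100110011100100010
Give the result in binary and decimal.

Flip each bit (0->1, 1->0):
  10100110011100100010
  01011001100011011101

Answer: 01011001100011011101 (366813)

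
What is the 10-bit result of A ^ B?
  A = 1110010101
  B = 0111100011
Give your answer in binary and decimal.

Apply ^ to each column (1 where bits differ):
  1110010101
^ 0111100011
------------
  1001110110

Answer: 1001110110 (630)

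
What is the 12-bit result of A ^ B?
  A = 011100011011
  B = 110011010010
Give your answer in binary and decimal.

Apply ^ to each column (1 where bits differ):
  011100011011
^ 110011010010
--------------
  101111001001

Answer: 101111001001 (3017)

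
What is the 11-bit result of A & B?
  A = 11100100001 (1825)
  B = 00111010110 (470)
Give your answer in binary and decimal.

Apply & to each column (1 only where both bits are 1):
  11100100001
& 00111010110
-------------
  00100000000

Answer: 00100000000 (256)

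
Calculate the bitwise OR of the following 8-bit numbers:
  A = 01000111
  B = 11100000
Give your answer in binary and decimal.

Apply | to each column (1 where either bit is 1):
  01000111
| 11100000
----------
  11100111

Answer: 11100111 (231)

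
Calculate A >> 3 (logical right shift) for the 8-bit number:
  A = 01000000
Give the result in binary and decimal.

Logical shift right by 3: drop the bottom 3 bit(s), prepend 3 zero(s) on the left.
  01000000  ->  keep [01000], discard [000], prepend 000
= 00001000

Answer: 00001000 (8)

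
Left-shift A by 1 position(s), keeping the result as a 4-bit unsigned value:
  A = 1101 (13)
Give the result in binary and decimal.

Shift left by 1: drop the top 1 bit(s), append 1 zero(s) on the right.
  1101  ->  discard [1], keep [101], append 0
= 1010

Answer: 1010 (10)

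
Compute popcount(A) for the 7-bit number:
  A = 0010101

0010101
1-bits at positions (from bit 0 = LSB): 0, 2, 4
Count = 3

Answer: 3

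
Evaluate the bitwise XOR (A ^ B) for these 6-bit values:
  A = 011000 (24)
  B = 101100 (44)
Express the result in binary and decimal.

Apply ^ to each column (1 where bits differ):
  011000
^ 101100
--------
  110100

Answer: 110100 (52)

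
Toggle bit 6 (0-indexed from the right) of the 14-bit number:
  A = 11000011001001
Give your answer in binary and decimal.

Mask = 1 << 6 = 00000001000000
Bit 6 of A is 1; XOR with the mask flips it to 0.
  11000011001001
^ 00000001000000
----------------
  11000010001001

Answer: 11000010001001 (12425)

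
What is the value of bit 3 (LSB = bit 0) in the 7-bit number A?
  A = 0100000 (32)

Bit 3 is the 4th from the right.
  0100000
     ^
That bit is 0.

Answer: 0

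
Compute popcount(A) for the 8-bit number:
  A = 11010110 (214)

11010110
1-bits at positions (from bit 0 = LSB): 1, 2, 4, 6, 7
Count = 5

Answer: 5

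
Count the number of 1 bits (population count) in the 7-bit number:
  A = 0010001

0010001
1-bits at positions (from bit 0 = LSB): 0, 4
Count = 2

Answer: 2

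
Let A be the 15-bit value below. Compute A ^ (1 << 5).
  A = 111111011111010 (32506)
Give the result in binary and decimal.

Mask = 1 << 5 = 000000000100000
Bit 5 of A is 1; XOR with the mask flips it to 0.
  111111011111010
^ 000000000100000
-----------------
  111111011011010

Answer: 111111011011010 (32474)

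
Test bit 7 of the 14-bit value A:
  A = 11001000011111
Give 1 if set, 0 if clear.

Bit 7 is the 8th from the right.
  11001000011111
        ^
That bit is 0.

Answer: 0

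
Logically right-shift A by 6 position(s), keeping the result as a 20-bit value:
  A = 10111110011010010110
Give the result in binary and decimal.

Logical shift right by 6: drop the bottom 6 bit(s), prepend 6 zero(s) on the left.
  10111110011010010110  ->  keep [10111110011010], discard [010110], prepend 000000
= 00000010111110011010

Answer: 00000010111110011010 (12186)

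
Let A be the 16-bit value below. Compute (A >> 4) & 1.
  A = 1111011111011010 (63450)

Bit 4 is the 5th from the right.
  1111011111011010
             ^
That bit is 1.

Answer: 1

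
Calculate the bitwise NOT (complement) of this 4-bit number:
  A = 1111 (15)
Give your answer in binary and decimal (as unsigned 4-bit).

Flip each bit (0->1, 1->0):
  1111
  0000

Answer: 0000 (0)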